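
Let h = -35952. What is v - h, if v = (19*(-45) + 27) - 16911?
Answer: 18213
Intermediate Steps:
v = -17739 (v = (-855 + 27) - 16911 = -828 - 16911 = -17739)
v - h = -17739 - 1*(-35952) = -17739 + 35952 = 18213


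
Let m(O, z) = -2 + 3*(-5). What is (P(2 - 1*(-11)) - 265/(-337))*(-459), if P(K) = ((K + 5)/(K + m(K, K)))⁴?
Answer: -1016821323/5392 ≈ -1.8858e+5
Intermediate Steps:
m(O, z) = -17 (m(O, z) = -2 - 15 = -17)
P(K) = (5 + K)⁴/(-17 + K)⁴ (P(K) = ((K + 5)/(K - 17))⁴ = ((5 + K)/(-17 + K))⁴ = (5 + K)⁴/(-17 + K)⁴)
(P(2 - 1*(-11)) - 265/(-337))*(-459) = ((5 + (2 - 1*(-11)))⁴/(-17 + (2 - 1*(-11)))⁴ - 265/(-337))*(-459) = ((5 + (2 + 11))⁴/(-17 + (2 + 11))⁴ - 265*(-1/337))*(-459) = ((5 + 13)⁴/(-17 + 13)⁴ + 265/337)*(-459) = (18⁴/(-4)⁴ + 265/337)*(-459) = ((1/256)*104976 + 265/337)*(-459) = (6561/16 + 265/337)*(-459) = (2215297/5392)*(-459) = -1016821323/5392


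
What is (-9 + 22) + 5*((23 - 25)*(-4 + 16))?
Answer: -107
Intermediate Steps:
(-9 + 22) + 5*((23 - 25)*(-4 + 16)) = 13 + 5*(-2*12) = 13 + 5*(-24) = 13 - 120 = -107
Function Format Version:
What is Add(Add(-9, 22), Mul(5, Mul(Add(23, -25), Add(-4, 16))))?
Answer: -107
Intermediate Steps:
Add(Add(-9, 22), Mul(5, Mul(Add(23, -25), Add(-4, 16)))) = Add(13, Mul(5, Mul(-2, 12))) = Add(13, Mul(5, -24)) = Add(13, -120) = -107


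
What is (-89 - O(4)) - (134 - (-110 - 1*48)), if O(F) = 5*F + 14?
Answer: -415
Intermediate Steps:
O(F) = 14 + 5*F
(-89 - O(4)) - (134 - (-110 - 1*48)) = (-89 - (14 + 5*4)) - (134 - (-110 - 1*48)) = (-89 - (14 + 20)) - (134 - (-110 - 48)) = (-89 - 1*34) - (134 - 1*(-158)) = (-89 - 34) - (134 + 158) = -123 - 1*292 = -123 - 292 = -415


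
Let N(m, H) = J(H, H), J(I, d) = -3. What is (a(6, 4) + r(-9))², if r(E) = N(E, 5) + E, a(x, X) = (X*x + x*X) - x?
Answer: 900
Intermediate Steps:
N(m, H) = -3
a(x, X) = -x + 2*X*x (a(x, X) = (X*x + X*x) - x = 2*X*x - x = -x + 2*X*x)
r(E) = -3 + E
(a(6, 4) + r(-9))² = (6*(-1 + 2*4) + (-3 - 9))² = (6*(-1 + 8) - 12)² = (6*7 - 12)² = (42 - 12)² = 30² = 900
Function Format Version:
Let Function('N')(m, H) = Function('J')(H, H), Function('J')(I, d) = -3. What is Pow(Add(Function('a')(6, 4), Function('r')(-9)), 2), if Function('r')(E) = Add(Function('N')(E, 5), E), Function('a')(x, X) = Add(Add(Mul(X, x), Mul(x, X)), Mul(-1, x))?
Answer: 900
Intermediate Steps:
Function('N')(m, H) = -3
Function('a')(x, X) = Add(Mul(-1, x), Mul(2, X, x)) (Function('a')(x, X) = Add(Add(Mul(X, x), Mul(X, x)), Mul(-1, x)) = Add(Mul(2, X, x), Mul(-1, x)) = Add(Mul(-1, x), Mul(2, X, x)))
Function('r')(E) = Add(-3, E)
Pow(Add(Function('a')(6, 4), Function('r')(-9)), 2) = Pow(Add(Mul(6, Add(-1, Mul(2, 4))), Add(-3, -9)), 2) = Pow(Add(Mul(6, Add(-1, 8)), -12), 2) = Pow(Add(Mul(6, 7), -12), 2) = Pow(Add(42, -12), 2) = Pow(30, 2) = 900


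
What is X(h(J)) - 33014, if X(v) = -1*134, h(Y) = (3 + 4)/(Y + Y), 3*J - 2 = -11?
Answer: -33148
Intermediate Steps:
J = -3 (J = 2/3 + (1/3)*(-11) = 2/3 - 11/3 = -3)
h(Y) = 7/(2*Y) (h(Y) = 7/((2*Y)) = 7*(1/(2*Y)) = 7/(2*Y))
X(v) = -134
X(h(J)) - 33014 = -134 - 33014 = -33148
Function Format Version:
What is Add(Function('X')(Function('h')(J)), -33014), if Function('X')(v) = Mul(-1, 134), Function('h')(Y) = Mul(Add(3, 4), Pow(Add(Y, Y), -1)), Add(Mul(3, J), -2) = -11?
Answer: -33148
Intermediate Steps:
J = -3 (J = Add(Rational(2, 3), Mul(Rational(1, 3), -11)) = Add(Rational(2, 3), Rational(-11, 3)) = -3)
Function('h')(Y) = Mul(Rational(7, 2), Pow(Y, -1)) (Function('h')(Y) = Mul(7, Pow(Mul(2, Y), -1)) = Mul(7, Mul(Rational(1, 2), Pow(Y, -1))) = Mul(Rational(7, 2), Pow(Y, -1)))
Function('X')(v) = -134
Add(Function('X')(Function('h')(J)), -33014) = Add(-134, -33014) = -33148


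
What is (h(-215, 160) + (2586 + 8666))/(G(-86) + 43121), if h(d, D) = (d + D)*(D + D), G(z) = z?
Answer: -2116/14345 ≈ -0.14751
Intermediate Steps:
h(d, D) = 2*D*(D + d) (h(d, D) = (D + d)*(2*D) = 2*D*(D + d))
(h(-215, 160) + (2586 + 8666))/(G(-86) + 43121) = (2*160*(160 - 215) + (2586 + 8666))/(-86 + 43121) = (2*160*(-55) + 11252)/43035 = (-17600 + 11252)*(1/43035) = -6348*1/43035 = -2116/14345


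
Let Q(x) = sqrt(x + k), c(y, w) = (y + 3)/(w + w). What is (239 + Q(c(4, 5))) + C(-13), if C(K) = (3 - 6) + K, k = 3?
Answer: 223 + sqrt(370)/10 ≈ 224.92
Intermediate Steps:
c(y, w) = (3 + y)/(2*w) (c(y, w) = (3 + y)/((2*w)) = (3 + y)*(1/(2*w)) = (3 + y)/(2*w))
Q(x) = sqrt(3 + x) (Q(x) = sqrt(x + 3) = sqrt(3 + x))
C(K) = -3 + K
(239 + Q(c(4, 5))) + C(-13) = (239 + sqrt(3 + (1/2)*(3 + 4)/5)) + (-3 - 13) = (239 + sqrt(3 + (1/2)*(1/5)*7)) - 16 = (239 + sqrt(3 + 7/10)) - 16 = (239 + sqrt(37/10)) - 16 = (239 + sqrt(370)/10) - 16 = 223 + sqrt(370)/10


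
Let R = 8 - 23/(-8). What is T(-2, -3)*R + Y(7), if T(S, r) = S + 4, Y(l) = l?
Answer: 115/4 ≈ 28.750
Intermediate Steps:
T(S, r) = 4 + S
R = 87/8 (R = 8 - 23*(-1)/8 = 8 - 1*(-23/8) = 8 + 23/8 = 87/8 ≈ 10.875)
T(-2, -3)*R + Y(7) = (4 - 2)*(87/8) + 7 = 2*(87/8) + 7 = 87/4 + 7 = 115/4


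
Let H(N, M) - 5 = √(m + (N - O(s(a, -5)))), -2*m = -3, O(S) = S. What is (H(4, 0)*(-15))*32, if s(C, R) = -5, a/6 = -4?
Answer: -2400 - 240*√42 ≈ -3955.4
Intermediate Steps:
a = -24 (a = 6*(-4) = -24)
m = 3/2 (m = -½*(-3) = 3/2 ≈ 1.5000)
H(N, M) = 5 + √(13/2 + N) (H(N, M) = 5 + √(3/2 + (N - 1*(-5))) = 5 + √(3/2 + (N + 5)) = 5 + √(3/2 + (5 + N)) = 5 + √(13/2 + N))
(H(4, 0)*(-15))*32 = ((5 + √(26 + 4*4)/2)*(-15))*32 = ((5 + √(26 + 16)/2)*(-15))*32 = ((5 + √42/2)*(-15))*32 = (-75 - 15*√42/2)*32 = -2400 - 240*√42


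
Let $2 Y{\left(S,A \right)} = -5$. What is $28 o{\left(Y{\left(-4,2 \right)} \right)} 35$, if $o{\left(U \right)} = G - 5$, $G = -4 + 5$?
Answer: $-3920$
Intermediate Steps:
$Y{\left(S,A \right)} = - \frac{5}{2}$ ($Y{\left(S,A \right)} = \frac{1}{2} \left(-5\right) = - \frac{5}{2}$)
$G = 1$
$o{\left(U \right)} = -4$ ($o{\left(U \right)} = 1 - 5 = -4$)
$28 o{\left(Y{\left(-4,2 \right)} \right)} 35 = 28 \left(-4\right) 35 = \left(-112\right) 35 = -3920$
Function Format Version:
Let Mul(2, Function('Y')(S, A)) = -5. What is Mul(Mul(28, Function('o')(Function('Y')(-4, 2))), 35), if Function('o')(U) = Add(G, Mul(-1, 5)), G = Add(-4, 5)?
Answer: -3920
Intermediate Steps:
Function('Y')(S, A) = Rational(-5, 2) (Function('Y')(S, A) = Mul(Rational(1, 2), -5) = Rational(-5, 2))
G = 1
Function('o')(U) = -4 (Function('o')(U) = Add(1, Mul(-1, 5)) = Add(1, -5) = -4)
Mul(Mul(28, Function('o')(Function('Y')(-4, 2))), 35) = Mul(Mul(28, -4), 35) = Mul(-112, 35) = -3920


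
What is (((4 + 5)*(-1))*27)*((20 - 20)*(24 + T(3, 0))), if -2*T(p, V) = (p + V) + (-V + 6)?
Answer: 0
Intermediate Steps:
T(p, V) = -3 - p/2 (T(p, V) = -((p + V) + (-V + 6))/2 = -((V + p) + (6 - V))/2 = -(6 + p)/2 = -3 - p/2)
(((4 + 5)*(-1))*27)*((20 - 20)*(24 + T(3, 0))) = (((4 + 5)*(-1))*27)*((20 - 20)*(24 + (-3 - ½*3))) = ((9*(-1))*27)*(0*(24 + (-3 - 3/2))) = (-9*27)*(0*(24 - 9/2)) = -0*39/2 = -243*0 = 0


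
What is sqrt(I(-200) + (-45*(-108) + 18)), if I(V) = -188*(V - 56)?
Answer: sqrt(53006) ≈ 230.23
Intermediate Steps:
I(V) = 10528 - 188*V (I(V) = -188*(-56 + V) = 10528 - 188*V)
sqrt(I(-200) + (-45*(-108) + 18)) = sqrt((10528 - 188*(-200)) + (-45*(-108) + 18)) = sqrt((10528 + 37600) + (4860 + 18)) = sqrt(48128 + 4878) = sqrt(53006)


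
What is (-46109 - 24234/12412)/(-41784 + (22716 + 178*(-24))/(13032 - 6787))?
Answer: 1787097745895/1619285879016 ≈ 1.1036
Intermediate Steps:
(-46109 - 24234/12412)/(-41784 + (22716 + 178*(-24))/(13032 - 6787)) = (-46109 - 24234*1/12412)/(-41784 + (22716 - 4272)/6245) = (-46109 - 12117/6206)/(-41784 + 18444*(1/6245)) = -286164571/(6206*(-41784 + 18444/6245)) = -286164571/(6206*(-260922636/6245)) = -286164571/6206*(-6245/260922636) = 1787097745895/1619285879016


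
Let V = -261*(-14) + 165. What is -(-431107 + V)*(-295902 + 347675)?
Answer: 22121981624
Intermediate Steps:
V = 3819 (V = 3654 + 165 = 3819)
-(-431107 + V)*(-295902 + 347675) = -(-431107 + 3819)*(-295902 + 347675) = -(-427288)*51773 = -1*(-22121981624) = 22121981624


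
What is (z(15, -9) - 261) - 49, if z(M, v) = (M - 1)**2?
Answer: -114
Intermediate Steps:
z(M, v) = (-1 + M)**2
(z(15, -9) - 261) - 49 = ((-1 + 15)**2 - 261) - 49 = (14**2 - 261) - 49 = (196 - 261) - 49 = -65 - 49 = -114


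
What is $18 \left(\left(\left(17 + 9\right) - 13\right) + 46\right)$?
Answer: $1062$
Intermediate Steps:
$18 \left(\left(\left(17 + 9\right) - 13\right) + 46\right) = 18 \left(\left(26 - 13\right) + 46\right) = 18 \left(13 + 46\right) = 18 \cdot 59 = 1062$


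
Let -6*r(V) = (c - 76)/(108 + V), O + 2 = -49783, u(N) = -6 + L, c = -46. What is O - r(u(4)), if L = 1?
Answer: -15383626/309 ≈ -49785.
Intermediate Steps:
u(N) = -5 (u(N) = -6 + 1 = -5)
O = -49785 (O = -2 - 49783 = -49785)
r(V) = 61/(3*(108 + V)) (r(V) = -(-46 - 76)/(6*(108 + V)) = -(-61)/(3*(108 + V)) = 61/(3*(108 + V)))
O - r(u(4)) = -49785 - 61/(3*(108 - 5)) = -49785 - 61/(3*103) = -49785 - 1*61/309 = -49785 - 61/309 = -15383626/309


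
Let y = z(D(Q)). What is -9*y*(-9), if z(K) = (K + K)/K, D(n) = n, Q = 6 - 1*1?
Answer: 162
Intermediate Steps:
Q = 5 (Q = 6 - 1 = 5)
z(K) = 2 (z(K) = (2*K)/K = 2)
y = 2
-9*y*(-9) = -9*2*(-9) = -18*(-9) = 162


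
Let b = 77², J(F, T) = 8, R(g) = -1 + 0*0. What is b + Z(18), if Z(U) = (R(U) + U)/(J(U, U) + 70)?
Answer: 462479/78 ≈ 5929.2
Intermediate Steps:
R(g) = -1 (R(g) = -1 + 0 = -1)
b = 5929
Z(U) = -1/78 + U/78 (Z(U) = (-1 + U)/(8 + 70) = (-1 + U)/78 = (-1 + U)*(1/78) = -1/78 + U/78)
b + Z(18) = 5929 + (-1/78 + (1/78)*18) = 5929 + (-1/78 + 3/13) = 5929 + 17/78 = 462479/78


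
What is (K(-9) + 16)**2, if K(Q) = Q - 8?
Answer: 1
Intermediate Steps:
K(Q) = -8 + Q
(K(-9) + 16)**2 = ((-8 - 9) + 16)**2 = (-17 + 16)**2 = (-1)**2 = 1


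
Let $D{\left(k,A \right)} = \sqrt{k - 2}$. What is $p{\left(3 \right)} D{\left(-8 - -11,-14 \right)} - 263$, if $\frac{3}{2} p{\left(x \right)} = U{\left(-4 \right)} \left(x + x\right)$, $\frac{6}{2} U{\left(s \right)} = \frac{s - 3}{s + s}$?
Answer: $- \frac{1571}{6} \approx -261.83$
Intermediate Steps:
$U{\left(s \right)} = \frac{-3 + s}{6 s}$ ($U{\left(s \right)} = \frac{\left(s - 3\right) \frac{1}{s + s}}{3} = \frac{\left(-3 + s\right) \frac{1}{2 s}}{3} = \frac{\frac{1}{2} \frac{1}{s} \left(-3 + s\right)}{3} = \frac{-3 + s}{6 s}$)
$D{\left(k,A \right)} = \sqrt{-2 + k}$
$p{\left(x \right)} = \frac{7 x}{18}$ ($p{\left(x \right)} = \frac{2 \frac{-3 - 4}{6 \left(-4\right)} \left(x + x\right)}{3} = \frac{2 \cdot \frac{1}{6} \left(- \frac{1}{4}\right) \left(-7\right) 2 x}{3} = \frac{2 \frac{7 \cdot 2 x}{24}}{3} = \frac{2 \frac{7 x}{12}}{3} = \frac{7 x}{18}$)
$p{\left(3 \right)} D{\left(-8 - -11,-14 \right)} - 263 = \frac{7}{18} \cdot 3 \sqrt{-2 - -3} - 263 = \frac{7 \sqrt{-2 + \left(-8 + 11\right)}}{6} - 263 = \frac{7 \sqrt{-2 + 3}}{6} - 263 = \frac{7 \sqrt{1}}{6} - 263 = \frac{7}{6} \cdot 1 - 263 = \frac{7}{6} - 263 = - \frac{1571}{6}$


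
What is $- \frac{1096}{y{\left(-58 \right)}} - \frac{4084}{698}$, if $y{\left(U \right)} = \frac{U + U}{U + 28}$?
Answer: $- \frac{2927998}{10121} \approx -289.3$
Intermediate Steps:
$y{\left(U \right)} = \frac{2 U}{28 + U}$
$- \frac{1096}{y{\left(-58 \right)}} - \frac{4084}{698} = - \frac{1096}{2 \left(-58\right) \frac{1}{28 - 58}} - \frac{4084}{698} = - \frac{1096}{2 \left(-58\right) \frac{1}{-30}} - \frac{2042}{349} = - \frac{1096}{2 \left(-58\right) \left(- \frac{1}{30}\right)} - \frac{2042}{349} = - \frac{1096}{\frac{58}{15}} - \frac{2042}{349} = \left(-1096\right) \frac{15}{58} - \frac{2042}{349} = - \frac{8220}{29} - \frac{2042}{349} = - \frac{2927998}{10121}$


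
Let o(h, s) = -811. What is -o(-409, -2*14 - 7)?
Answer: 811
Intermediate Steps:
-o(-409, -2*14 - 7) = -1*(-811) = 811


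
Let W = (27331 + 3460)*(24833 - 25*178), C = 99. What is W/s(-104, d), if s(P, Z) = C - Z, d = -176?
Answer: 57055723/25 ≈ 2.2822e+6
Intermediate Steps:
W = 627612953 (W = 30791*(24833 - 4450) = 30791*20383 = 627612953)
s(P, Z) = 99 - Z
W/s(-104, d) = 627612953/(99 - 1*(-176)) = 627612953/(99 + 176) = 627612953/275 = 627612953*(1/275) = 57055723/25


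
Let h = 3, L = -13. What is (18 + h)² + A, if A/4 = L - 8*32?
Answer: -635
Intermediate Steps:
A = -1076 (A = 4*(-13 - 8*32) = 4*(-13 - 256) = 4*(-269) = -1076)
(18 + h)² + A = (18 + 3)² - 1076 = 21² - 1076 = 441 - 1076 = -635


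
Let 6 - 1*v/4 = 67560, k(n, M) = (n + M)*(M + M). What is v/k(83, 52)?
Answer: -1251/65 ≈ -19.246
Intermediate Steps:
k(n, M) = 2*M*(M + n) (k(n, M) = (M + n)*(2*M) = 2*M*(M + n))
v = -270216 (v = 24 - 4*67560 = 24 - 270240 = -270216)
v/k(83, 52) = -270216*1/(104*(52 + 83)) = -270216/(2*52*135) = -270216/14040 = -270216*1/14040 = -1251/65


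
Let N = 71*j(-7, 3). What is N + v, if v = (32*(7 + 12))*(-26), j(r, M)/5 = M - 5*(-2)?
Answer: -11193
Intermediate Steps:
j(r, M) = 50 + 5*M (j(r, M) = 5*(M - 5*(-2)) = 5*(M + 10) = 5*(10 + M) = 50 + 5*M)
N = 4615 (N = 71*(50 + 5*3) = 71*(50 + 15) = 71*65 = 4615)
v = -15808 (v = (32*19)*(-26) = 608*(-26) = -15808)
N + v = 4615 - 15808 = -11193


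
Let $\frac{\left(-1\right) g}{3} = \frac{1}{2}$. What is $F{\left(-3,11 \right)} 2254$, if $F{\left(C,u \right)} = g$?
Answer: $-3381$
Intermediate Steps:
$g = - \frac{3}{2} \approx -1.5$
$F{\left(C,u \right)} = - \frac{3}{2}$
$F{\left(-3,11 \right)} 2254 = \left(- \frac{3}{2}\right) 2254 = -3381$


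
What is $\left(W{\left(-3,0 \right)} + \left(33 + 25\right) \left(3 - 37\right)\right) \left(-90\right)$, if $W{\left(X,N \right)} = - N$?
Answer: $177480$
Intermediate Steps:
$\left(W{\left(-3,0 \right)} + \left(33 + 25\right) \left(3 - 37\right)\right) \left(-90\right) = \left(\left(-1\right) 0 + \left(33 + 25\right) \left(3 - 37\right)\right) \left(-90\right) = \left(0 + 58 \left(-34\right)\right) \left(-90\right) = \left(0 - 1972\right) \left(-90\right) = \left(-1972\right) \left(-90\right) = 177480$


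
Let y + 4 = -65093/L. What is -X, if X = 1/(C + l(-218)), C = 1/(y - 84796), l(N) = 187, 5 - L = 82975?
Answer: -7035790907/1315692816639 ≈ -0.0053476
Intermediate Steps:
L = -82970 (L = 5 - 1*82975 = 5 - 82975 = -82970)
y = -266787/82970 (y = -4 - 65093/(-82970) = -4 - 65093*(-1/82970) = -4 + 65093/82970 = -266787/82970 ≈ -3.2155)
C = -82970/7035790907 (C = 1/(-266787/82970 - 84796) = 1/(-7035790907/82970) = -82970/7035790907 ≈ -1.1793e-5)
X = 7035790907/1315692816639 (X = 1/(-82970/7035790907 + 187) = 1/(1315692816639/7035790907) = 7035790907/1315692816639 ≈ 0.0053476)
-X = -1*7035790907/1315692816639 = -7035790907/1315692816639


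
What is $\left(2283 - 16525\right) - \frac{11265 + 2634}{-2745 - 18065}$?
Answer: $- \frac{296362121}{20810} \approx -14241.0$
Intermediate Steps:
$\left(2283 - 16525\right) - \frac{11265 + 2634}{-2745 - 18065} = -14242 - \frac{13899}{-20810} = -14242 - 13899 \left(- \frac{1}{20810}\right) = -14242 - - \frac{13899}{20810} = -14242 + \frac{13899}{20810} = - \frac{296362121}{20810}$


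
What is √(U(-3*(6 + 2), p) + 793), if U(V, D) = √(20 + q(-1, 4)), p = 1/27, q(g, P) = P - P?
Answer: √(793 + 2*√5) ≈ 28.240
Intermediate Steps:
q(g, P) = 0
p = 1/27 ≈ 0.037037
U(V, D) = 2*√5 (U(V, D) = √(20 + 0) = √20 = 2*√5)
√(U(-3*(6 + 2), p) + 793) = √(2*√5 + 793) = √(793 + 2*√5)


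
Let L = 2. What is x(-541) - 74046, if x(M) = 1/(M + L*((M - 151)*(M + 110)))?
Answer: -44128676297/595963 ≈ -74046.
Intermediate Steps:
x(M) = 1/(M + 2*(-151 + M)*(110 + M)) (x(M) = 1/(M + 2*((M - 151)*(M + 110))) = 1/(M + 2*((-151 + M)*(110 + M))) = 1/(M + 2*(-151 + M)*(110 + M)))
x(-541) - 74046 = 1/(-33220 - 81*(-541) + 2*(-541)²) - 74046 = 1/(-33220 + 43821 + 2*292681) - 74046 = 1/(-33220 + 43821 + 585362) - 74046 = 1/595963 - 74046 = -44128676297/595963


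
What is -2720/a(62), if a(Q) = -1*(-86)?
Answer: -1360/43 ≈ -31.628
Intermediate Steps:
a(Q) = 86
-2720/a(62) = -2720/86 = -2720*1/86 = -1360/43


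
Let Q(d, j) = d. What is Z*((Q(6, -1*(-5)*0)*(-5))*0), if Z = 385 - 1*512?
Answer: 0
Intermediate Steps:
Z = -127 (Z = 385 - 512 = -127)
Z*((Q(6, -1*(-5)*0)*(-5))*0) = -127*6*(-5)*0 = -(-3810)*0 = -127*0 = 0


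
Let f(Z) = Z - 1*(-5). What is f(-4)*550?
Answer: 550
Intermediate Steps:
f(Z) = 5 + Z (f(Z) = Z + 5 = 5 + Z)
f(-4)*550 = (5 - 4)*550 = 1*550 = 550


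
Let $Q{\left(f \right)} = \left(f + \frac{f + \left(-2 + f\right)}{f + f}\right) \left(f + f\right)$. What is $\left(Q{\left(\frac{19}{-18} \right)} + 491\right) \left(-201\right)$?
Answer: $- \frac{5308879}{54} \approx -98313.0$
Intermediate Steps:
$Q{\left(f \right)} = 2 f \left(f + \frac{-2 + 2 f}{2 f}\right)$ ($Q{\left(f \right)} = \left(f + \frac{-2 + 2 f}{2 f}\right) 2 f = 2 f \left(f + \frac{-2 + 2 f}{2 f}\right)$)
$\left(Q{\left(\frac{19}{-18} \right)} + 491\right) \left(-201\right) = \left(\left(-2 + 2 \frac{19}{-18} + 2 \left(\frac{19}{-18}\right)^{2}\right) + 491\right) \left(-201\right) = \left(\left(-2 + 2 \cdot 19 \left(- \frac{1}{18}\right) + 2 \left(19 \left(- \frac{1}{18}\right)\right)^{2}\right) + 491\right) \left(-201\right) = \left(\left(-2 + 2 \left(- \frac{19}{18}\right) + 2 \left(- \frac{19}{18}\right)^{2}\right) + 491\right) \left(-201\right) = \left(\left(-2 - \frac{19}{9} + 2 \cdot \frac{361}{324}\right) + 491\right) \left(-201\right) = \left(\left(-2 - \frac{19}{9} + \frac{361}{162}\right) + 491\right) \left(-201\right) = \left(- \frac{305}{162} + 491\right) \left(-201\right) = \frac{79237}{162} \left(-201\right) = - \frac{5308879}{54}$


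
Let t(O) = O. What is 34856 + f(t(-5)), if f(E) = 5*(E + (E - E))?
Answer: 34831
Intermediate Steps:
f(E) = 5*E (f(E) = 5*(E + 0) = 5*E)
34856 + f(t(-5)) = 34856 + 5*(-5) = 34856 - 25 = 34831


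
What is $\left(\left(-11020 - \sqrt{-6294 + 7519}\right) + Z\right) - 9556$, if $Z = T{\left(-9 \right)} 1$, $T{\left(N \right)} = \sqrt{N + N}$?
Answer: $-20611 + 3 i \sqrt{2} \approx -20611.0 + 4.2426 i$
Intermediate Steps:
$T{\left(N \right)} = \sqrt{2} \sqrt{N}$ ($T{\left(N \right)} = \sqrt{2 N} = \sqrt{2} \sqrt{N}$)
$Z = 3 i \sqrt{2}$ ($Z = \sqrt{2} \sqrt{-9} \cdot 1 = \sqrt{2} \cdot 3 i 1 = 3 i \sqrt{2} \cdot 1 = 3 i \sqrt{2} \approx 4.2426 i$)
$\left(\left(-11020 - \sqrt{-6294 + 7519}\right) + Z\right) - 9556 = \left(\left(-11020 - \sqrt{-6294 + 7519}\right) + 3 i \sqrt{2}\right) - 9556 = \left(\left(-11020 - \sqrt{1225}\right) + 3 i \sqrt{2}\right) - 9556 = \left(\left(-11020 - 35\right) + 3 i \sqrt{2}\right) - 9556 = \left(-11055 + 3 i \sqrt{2}\right) - 9556 = -20611 + 3 i \sqrt{2}$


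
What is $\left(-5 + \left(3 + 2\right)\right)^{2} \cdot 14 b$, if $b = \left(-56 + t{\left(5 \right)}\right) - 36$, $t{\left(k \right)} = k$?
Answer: $0$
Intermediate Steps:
$b = -87$ ($b = \left(-56 + 5\right) - 36 = -51 - 36 = -87$)
$\left(-5 + \left(3 + 2\right)\right)^{2} \cdot 14 b = \left(-5 + \left(3 + 2\right)\right)^{2} \cdot 14 \left(-87\right) = \left(-5 + 5\right)^{2} \cdot 14 \left(-87\right) = 0^{2} \cdot 14 \left(-87\right) = 0 \cdot 14 \left(-87\right) = 0 \left(-87\right) = 0$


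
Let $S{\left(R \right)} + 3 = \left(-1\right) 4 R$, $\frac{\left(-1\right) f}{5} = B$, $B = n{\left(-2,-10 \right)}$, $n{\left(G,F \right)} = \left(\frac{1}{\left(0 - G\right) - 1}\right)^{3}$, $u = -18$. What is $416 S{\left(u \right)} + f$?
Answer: $28699$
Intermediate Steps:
$n{\left(G,F \right)} = \frac{1}{\left(-1 - G\right)^{3}}$ ($n{\left(G,F \right)} = \left(\frac{1}{- G - 1}\right)^{3} = \left(\frac{1}{-1 - G}\right)^{3} = \frac{1}{\left(-1 - G\right)^{3}}$)
$B = 1$ ($B = - \frac{1}{\left(1 - 2\right)^{3}} = - \frac{1}{-1} = \left(-1\right) \left(-1\right) = 1$)
$f = -5$ ($f = \left(-5\right) 1 = -5$)
$S{\left(R \right)} = -3 - 4 R$ ($S{\left(R \right)} = -3 + \left(-1\right) 4 R = -3 - 4 R$)
$416 S{\left(u \right)} + f = 416 \left(-3 - -72\right) - 5 = 416 \left(-3 + 72\right) - 5 = 416 \cdot 69 - 5 = 28704 - 5 = 28699$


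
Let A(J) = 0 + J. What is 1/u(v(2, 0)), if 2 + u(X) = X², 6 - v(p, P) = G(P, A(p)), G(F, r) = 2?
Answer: 1/14 ≈ 0.071429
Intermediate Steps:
A(J) = J
v(p, P) = 4 (v(p, P) = 6 - 1*2 = 6 - 2 = 4)
u(X) = -2 + X²
1/u(v(2, 0)) = 1/(-2 + 4²) = 1/(-2 + 16) = 1/14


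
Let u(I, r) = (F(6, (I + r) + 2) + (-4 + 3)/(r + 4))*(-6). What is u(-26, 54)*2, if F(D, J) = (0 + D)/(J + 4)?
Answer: -942/493 ≈ -1.9108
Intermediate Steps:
F(D, J) = D/(4 + J)
u(I, r) = -36/(6 + I + r) + 6/(4 + r) (u(I, r) = (6/(4 + ((I + r) + 2)) + (-4 + 3)/(r + 4))*(-6) = (6/(4 + (2 + I + r)) - 1/(4 + r))*(-6) = (6/(6 + I + r) - 1/(4 + r))*(-6) = (-1/(4 + r) + 6/(6 + I + r))*(-6) = -36/(6 + I + r) + 6/(4 + r))
u(-26, 54)*2 = (6*(-18 - 26 - 5*54)/((4 + 54)*(6 - 26 + 54)))*2 = (6*(-18 - 26 - 270)/(58*34))*2 = (6*(1/58)*(1/34)*(-314))*2 = -471/493*2 = -942/493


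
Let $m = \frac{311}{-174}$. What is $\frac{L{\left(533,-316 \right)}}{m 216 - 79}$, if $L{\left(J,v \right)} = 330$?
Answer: $- \frac{9570}{13487} \approx -0.70957$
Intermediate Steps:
$m = - \frac{311}{174}$ ($m = 311 \left(- \frac{1}{174}\right) = - \frac{311}{174} \approx -1.7874$)
$\frac{L{\left(533,-316 \right)}}{m 216 - 79} = \frac{330}{\left(- \frac{311}{174}\right) 216 - 79} = \frac{330}{- \frac{11196}{29} - 79} = \frac{330}{- \frac{13487}{29}} = 330 \left(- \frac{29}{13487}\right) = - \frac{9570}{13487}$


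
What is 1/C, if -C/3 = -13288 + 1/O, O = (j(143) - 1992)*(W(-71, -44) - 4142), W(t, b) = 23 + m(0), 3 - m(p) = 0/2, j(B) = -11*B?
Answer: 4891180/194981999519 ≈ 2.5085e-5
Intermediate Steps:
m(p) = 3 (m(p) = 3 - 0/2 = 3 - 1*0 = 3 + 0 = 3)
W(t, b) = 26 (W(t, b) = 23 + 3 = 26)
O = 14673540 (O = (-11*143 - 1992)*(26 - 4142) = (-1573 - 1992)*(-4116) = -3565*(-4116) = 14673540)
C = 194981999519/4891180 (C = -3*(-13288 + 1/14673540) = -3*(-194981999519/14673540) = 194981999519/4891180 ≈ 39864.)
1/C = 1/(194981999519/4891180) = 4891180/194981999519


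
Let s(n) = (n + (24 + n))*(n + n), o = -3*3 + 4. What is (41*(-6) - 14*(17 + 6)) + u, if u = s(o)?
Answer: -708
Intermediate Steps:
o = -5 (o = -9 + 4 = -5)
s(n) = 2*n*(24 + 2*n) (s(n) = (24 + 2*n)*(2*n) = 2*n*(24 + 2*n))
u = -140 (u = 4*(-5)*(12 - 5) = 4*(-5)*7 = -140)
(41*(-6) - 14*(17 + 6)) + u = (41*(-6) - 14*(17 + 6)) - 140 = (-246 - 14*23) - 140 = (-246 - 322) - 140 = -568 - 140 = -708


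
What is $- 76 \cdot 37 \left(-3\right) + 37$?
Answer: $8473$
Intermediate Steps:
$- 76 \cdot 37 \left(-3\right) + 37 = \left(-76\right) \left(-111\right) + 37 = 8436 + 37 = 8473$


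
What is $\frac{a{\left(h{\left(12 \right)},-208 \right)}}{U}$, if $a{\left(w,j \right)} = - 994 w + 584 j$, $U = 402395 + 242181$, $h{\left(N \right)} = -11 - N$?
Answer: $- \frac{49305}{322288} \approx -0.15298$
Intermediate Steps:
$U = 644576$
$\frac{a{\left(h{\left(12 \right)},-208 \right)}}{U} = \frac{- 994 \left(-11 - 12\right) + 584 \left(-208\right)}{644576} = \left(- 994 \left(-11 - 12\right) - 121472\right) \frac{1}{644576} = \left(\left(-994\right) \left(-23\right) - 121472\right) \frac{1}{644576} = \left(22862 - 121472\right) \frac{1}{644576} = \left(-98610\right) \frac{1}{644576} = - \frac{49305}{322288}$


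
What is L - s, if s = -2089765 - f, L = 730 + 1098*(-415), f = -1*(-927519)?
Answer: 2562344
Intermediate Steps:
f = 927519
L = -454940 (L = 730 - 455670 = -454940)
s = -3017284 (s = -2089765 - 1*927519 = -2089765 - 927519 = -3017284)
L - s = -454940 - 1*(-3017284) = -454940 + 3017284 = 2562344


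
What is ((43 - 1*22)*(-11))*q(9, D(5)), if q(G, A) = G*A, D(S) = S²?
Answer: -51975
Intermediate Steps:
q(G, A) = A*G
((43 - 1*22)*(-11))*q(9, D(5)) = ((43 - 1*22)*(-11))*(5²*9) = ((43 - 22)*(-11))*(25*9) = (21*(-11))*225 = -231*225 = -51975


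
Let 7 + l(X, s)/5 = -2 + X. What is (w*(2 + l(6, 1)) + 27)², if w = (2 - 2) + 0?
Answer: 729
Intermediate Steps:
l(X, s) = -45 + 5*X (l(X, s) = -35 + 5*(-2 + X) = -35 + (-10 + 5*X) = -45 + 5*X)
w = 0 (w = 0 + 0 = 0)
(w*(2 + l(6, 1)) + 27)² = (0*(2 + (-45 + 5*6)) + 27)² = (0*(2 + (-45 + 30)) + 27)² = (0*(2 - 15) + 27)² = (0*(-13) + 27)² = (0 + 27)² = 27² = 729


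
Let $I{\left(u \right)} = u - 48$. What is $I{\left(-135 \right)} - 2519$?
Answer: $-2702$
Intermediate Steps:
$I{\left(u \right)} = -48 + u$
$I{\left(-135 \right)} - 2519 = \left(-48 - 135\right) - 2519 = -183 - 2519 = -2702$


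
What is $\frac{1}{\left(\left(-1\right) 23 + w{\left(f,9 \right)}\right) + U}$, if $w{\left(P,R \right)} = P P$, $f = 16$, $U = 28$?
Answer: $\frac{1}{261} \approx 0.0038314$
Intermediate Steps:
$w{\left(P,R \right)} = P^{2}$
$\frac{1}{\left(\left(-1\right) 23 + w{\left(f,9 \right)}\right) + U} = \frac{1}{\left(\left(-1\right) 23 + 16^{2}\right) + 28} = \frac{1}{\left(-23 + 256\right) + 28} = \frac{1}{233 + 28} = \frac{1}{261}$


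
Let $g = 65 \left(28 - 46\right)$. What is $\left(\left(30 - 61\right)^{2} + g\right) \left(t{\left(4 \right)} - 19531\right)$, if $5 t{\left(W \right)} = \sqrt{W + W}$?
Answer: $4081979 - \frac{418 \sqrt{2}}{5} \approx 4.0819 \cdot 10^{6}$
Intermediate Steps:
$t{\left(W \right)} = \frac{\sqrt{2} \sqrt{W}}{5}$ ($t{\left(W \right)} = \frac{\sqrt{W + W}}{5} = \frac{\sqrt{2 W}}{5} = \frac{\sqrt{2} \sqrt{W}}{5}$)
$g = -1170$ ($g = 65 \left(-18\right) = -1170$)
$\left(\left(30 - 61\right)^{2} + g\right) \left(t{\left(4 \right)} - 19531\right) = \left(\left(30 - 61\right)^{2} - 1170\right) \left(\frac{\sqrt{2} \sqrt{4}}{5} - 19531\right) = \left(\left(-31\right)^{2} - 1170\right) \left(\frac{1}{5} \sqrt{2} \cdot 2 - 19531\right) = \left(961 - 1170\right) \left(\frac{2 \sqrt{2}}{5} - 19531\right) = - 209 \left(-19531 + \frac{2 \sqrt{2}}{5}\right) = 4081979 - \frac{418 \sqrt{2}}{5}$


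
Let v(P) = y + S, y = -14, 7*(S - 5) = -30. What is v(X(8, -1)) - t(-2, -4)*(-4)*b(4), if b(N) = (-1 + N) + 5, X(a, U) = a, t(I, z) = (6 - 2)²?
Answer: 3491/7 ≈ 498.71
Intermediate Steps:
S = 5/7 (S = 5 + (⅐)*(-30) = 5 - 30/7 = 5/7 ≈ 0.71429)
t(I, z) = 16 (t(I, z) = 4² = 16)
b(N) = 4 + N
v(P) = -93/7 (v(P) = -14 + 5/7 = -93/7)
v(X(8, -1)) - t(-2, -4)*(-4)*b(4) = -93/7 - 16*(-4)*(4 + 4) = -93/7 - (-64)*8 = -93/7 - 1*(-512) = -93/7 + 512 = 3491/7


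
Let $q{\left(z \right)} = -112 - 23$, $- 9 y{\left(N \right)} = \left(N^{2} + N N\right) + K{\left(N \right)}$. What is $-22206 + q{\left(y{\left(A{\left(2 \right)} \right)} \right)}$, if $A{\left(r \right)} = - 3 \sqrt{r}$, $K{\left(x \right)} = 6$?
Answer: $-22341$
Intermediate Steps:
$y{\left(N \right)} = - \frac{2}{3} - \frac{2 N^{2}}{9}$ ($y{\left(N \right)} = - \frac{\left(N^{2} + N N\right) + 6}{9} = - \frac{\left(N^{2} + N^{2}\right) + 6}{9} = - \frac{2 N^{2} + 6}{9} = - \frac{6 + 2 N^{2}}{9} = - \frac{2}{3} - \frac{2 N^{2}}{9}$)
$q{\left(z \right)} = -135$ ($q{\left(z \right)} = -112 - 23 = -135$)
$-22206 + q{\left(y{\left(A{\left(2 \right)} \right)} \right)} = -22206 - 135 = -22341$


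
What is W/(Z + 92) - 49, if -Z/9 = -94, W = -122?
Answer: -23042/469 ≈ -49.130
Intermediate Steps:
Z = 846 (Z = -9*(-94) = 846)
W/(Z + 92) - 49 = -122/(846 + 92) - 49 = -122/938 - 49 = (1/938)*(-122) - 49 = -61/469 - 49 = -23042/469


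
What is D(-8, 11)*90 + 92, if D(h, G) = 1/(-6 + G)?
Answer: 110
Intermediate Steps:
D(-8, 11)*90 + 92 = 90/(-6 + 11) + 92 = 90/5 + 92 = (⅕)*90 + 92 = 18 + 92 = 110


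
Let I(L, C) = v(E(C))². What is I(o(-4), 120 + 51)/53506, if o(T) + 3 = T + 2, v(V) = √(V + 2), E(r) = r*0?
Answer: 1/26753 ≈ 3.7379e-5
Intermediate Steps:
E(r) = 0
v(V) = √(2 + V)
o(T) = -1 + T (o(T) = -3 + (T + 2) = -3 + (2 + T) = -1 + T)
I(L, C) = 2 (I(L, C) = (√(2 + 0))² = (√2)² = 2)
I(o(-4), 120 + 51)/53506 = 2/53506 = 2*(1/53506) = 1/26753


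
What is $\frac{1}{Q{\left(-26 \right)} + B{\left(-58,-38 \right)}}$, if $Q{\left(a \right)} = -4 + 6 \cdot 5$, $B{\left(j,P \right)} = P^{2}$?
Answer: $\frac{1}{1470} \approx 0.00068027$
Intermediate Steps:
$Q{\left(a \right)} = 26$ ($Q{\left(a \right)} = -4 + 30 = 26$)
$\frac{1}{Q{\left(-26 \right)} + B{\left(-58,-38 \right)}} = \frac{1}{26 + \left(-38\right)^{2}} = \frac{1}{26 + 1444} = \frac{1}{1470}$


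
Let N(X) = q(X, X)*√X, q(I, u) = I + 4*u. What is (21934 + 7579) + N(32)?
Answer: 29513 + 640*√2 ≈ 30418.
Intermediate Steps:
N(X) = 5*X^(3/2) (N(X) = (X + 4*X)*√X = (5*X)*√X = 5*X^(3/2))
(21934 + 7579) + N(32) = (21934 + 7579) + 5*32^(3/2) = 29513 + 5*(128*√2) = 29513 + 640*√2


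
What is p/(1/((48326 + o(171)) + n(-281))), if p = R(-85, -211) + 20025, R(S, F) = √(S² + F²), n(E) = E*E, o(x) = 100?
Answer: 2550924675 + 127387*√51746 ≈ 2.5799e+9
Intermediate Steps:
n(E) = E²
R(S, F) = √(F² + S²)
p = 20025 + √51746 (p = √((-211)² + (-85)²) + 20025 = √(44521 + 7225) + 20025 = √51746 + 20025 = 20025 + √51746 ≈ 20252.)
p/(1/((48326 + o(171)) + n(-281))) = (20025 + √51746)/(1/((48326 + 100) + (-281)²)) = (20025 + √51746)/(1/(48426 + 78961)) = (20025 + √51746)/(1/127387) = (20025 + √51746)*127387 = 2550924675 + 127387*√51746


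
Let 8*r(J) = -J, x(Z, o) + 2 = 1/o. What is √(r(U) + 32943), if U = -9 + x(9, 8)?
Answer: 3*√234271/8 ≈ 181.51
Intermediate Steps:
x(Z, o) = -2 + 1/o
U = -87/8 (U = -9 + (-2 + 1/8) = -9 + (-2 + ⅛) = -9 - 15/8 = -87/8 ≈ -10.875)
r(J) = -J/8 (r(J) = (-J)/8 = -J/8)
√(r(U) + 32943) = √(-⅛*(-87/8) + 32943) = √(87/64 + 32943) = √(2108439/64) = 3*√234271/8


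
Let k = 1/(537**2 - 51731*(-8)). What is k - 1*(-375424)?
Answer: 263629115009/702217 ≈ 3.7542e+5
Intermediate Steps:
k = 1/702217 (k = 1/(288369 + 413848) = 1/702217 ≈ 1.4241e-6)
k - 1*(-375424) = 1/702217 - 1*(-375424) = 1/702217 + 375424 = 263629115009/702217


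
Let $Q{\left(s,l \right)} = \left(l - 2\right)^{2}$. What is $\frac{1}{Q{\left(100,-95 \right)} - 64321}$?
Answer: $- \frac{1}{54912} \approx -1.8211 \cdot 10^{-5}$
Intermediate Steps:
$Q{\left(s,l \right)} = \left(-2 + l\right)^{2}$
$\frac{1}{Q{\left(100,-95 \right)} - 64321} = \frac{1}{\left(-2 - 95\right)^{2} - 64321} = \frac{1}{\left(-97\right)^{2} - 64321} = \frac{1}{9409 - 64321} = \frac{1}{-54912} = - \frac{1}{54912}$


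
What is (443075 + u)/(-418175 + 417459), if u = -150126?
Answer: -292949/716 ≈ -409.15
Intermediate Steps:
(443075 + u)/(-418175 + 417459) = (443075 - 150126)/(-418175 + 417459) = 292949/(-716) = 292949*(-1/716) = -292949/716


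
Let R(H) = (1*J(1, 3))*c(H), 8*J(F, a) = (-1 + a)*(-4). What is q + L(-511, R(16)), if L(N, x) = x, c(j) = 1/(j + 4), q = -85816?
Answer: -1716321/20 ≈ -85816.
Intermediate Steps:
J(F, a) = ½ - a/2 (J(F, a) = ((-1 + a)*(-4))/8 = (4 - 4*a)/8 = ½ - a/2)
c(j) = 1/(4 + j)
R(H) = -1/(4 + H) (R(H) = (1*(½ - ½*3))/(4 + H) = (1*(½ - 3/2))/(4 + H) = (1*(-1))/(4 + H) = -1/(4 + H))
q + L(-511, R(16)) = -85816 - 1/(4 + 16) = -85816 - 1/20 = -1716321/20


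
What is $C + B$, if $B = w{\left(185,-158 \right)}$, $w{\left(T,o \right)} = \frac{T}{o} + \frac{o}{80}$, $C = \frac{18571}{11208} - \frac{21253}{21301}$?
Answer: $- \frac{58625569519}{23575733790} \approx -2.4867$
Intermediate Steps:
$C = \frac{157377247}{238741608}$ ($C = 18571 \cdot \frac{1}{11208} - \frac{21253}{21301} = \frac{18571}{11208} - \frac{21253}{21301} = \frac{157377247}{238741608} \approx 0.65919$)
$w{\left(T,o \right)} = \frac{o}{80} + \frac{T}{o}$ ($w{\left(T,o \right)} = \frac{T}{o} + o \frac{1}{80} = \frac{T}{o} + \frac{o}{80} = \frac{o}{80} + \frac{T}{o}$)
$B = - \frac{9941}{3160}$ ($B = \frac{1}{80} \left(-158\right) + \frac{185}{-158} = - \frac{79}{40} + 185 \left(- \frac{1}{158}\right) = - \frac{79}{40} - \frac{185}{158} = - \frac{9941}{3160} \approx -3.1459$)
$C + B = \frac{157377247}{238741608} - \frac{9941}{3160} = - \frac{58625569519}{23575733790}$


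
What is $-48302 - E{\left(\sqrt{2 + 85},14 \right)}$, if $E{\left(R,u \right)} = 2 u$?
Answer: $-48330$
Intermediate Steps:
$-48302 - E{\left(\sqrt{2 + 85},14 \right)} = -48302 - 2 \cdot 14 = -48302 - 28 = -48330$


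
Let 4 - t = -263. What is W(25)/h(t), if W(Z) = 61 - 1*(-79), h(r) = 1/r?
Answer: 37380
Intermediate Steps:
t = 267 (t = 4 - 1*(-263) = 4 + 263 = 267)
W(Z) = 140 (W(Z) = 61 + 79 = 140)
W(25)/h(t) = 140/(1/267) = 140*267 = 37380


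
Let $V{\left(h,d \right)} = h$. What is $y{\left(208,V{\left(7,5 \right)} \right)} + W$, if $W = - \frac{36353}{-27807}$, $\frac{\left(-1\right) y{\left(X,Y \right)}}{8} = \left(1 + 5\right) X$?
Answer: $- \frac{277588735}{27807} \approx -9982.7$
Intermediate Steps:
$y{\left(X,Y \right)} = - 48 X$ ($y{\left(X,Y \right)} = - 8 \left(1 + 5\right) X = - 8 \cdot 6 X = - 48 X$)
$W = \frac{36353}{27807}$ ($W = \left(-36353\right) \left(- \frac{1}{27807}\right) = \frac{36353}{27807} \approx 1.3073$)
$y{\left(208,V{\left(7,5 \right)} \right)} + W = \left(-48\right) 208 + \frac{36353}{27807} = -9984 + \frac{36353}{27807} = - \frac{277588735}{27807}$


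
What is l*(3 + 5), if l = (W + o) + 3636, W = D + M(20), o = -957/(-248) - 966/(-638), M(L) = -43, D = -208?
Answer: 268219187/9889 ≈ 27123.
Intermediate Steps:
o = 425067/79112 (o = -957*(-1/248) - 966*(-1/638) = 957/248 + 483/319 = 425067/79112 ≈ 5.3730)
W = -251 (W = -208 - 43 = -251)
l = 268219187/79112 (l = (-251 + 425067/79112) + 3636 = -19432045/79112 + 3636 = 268219187/79112 ≈ 3390.4)
l*(3 + 5) = 268219187*(3 + 5)/79112 = (268219187/79112)*8 = 268219187/9889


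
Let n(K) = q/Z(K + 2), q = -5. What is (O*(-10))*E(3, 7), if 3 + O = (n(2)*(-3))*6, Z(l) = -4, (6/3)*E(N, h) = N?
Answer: 765/2 ≈ 382.50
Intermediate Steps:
E(N, h) = N/2
n(K) = 5/4 (n(K) = -5/(-4) = -5*(-¼) = 5/4)
O = -51/2 (O = -3 + ((5/4)*(-3))*6 = -3 - 15/4*6 = -3 - 45/2 = -51/2 ≈ -25.500)
(O*(-10))*E(3, 7) = (-51/2*(-10))*((½)*3) = 255*(3/2) = 765/2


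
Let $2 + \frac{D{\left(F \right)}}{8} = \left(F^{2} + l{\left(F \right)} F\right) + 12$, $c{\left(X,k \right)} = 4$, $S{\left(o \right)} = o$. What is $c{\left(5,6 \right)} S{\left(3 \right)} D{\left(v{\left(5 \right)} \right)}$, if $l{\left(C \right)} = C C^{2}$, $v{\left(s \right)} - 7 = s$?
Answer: $2005440$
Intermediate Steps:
$v{\left(s \right)} = 7 + s$
$l{\left(C \right)} = C^{3}$
$D{\left(F \right)} = 80 + 8 F^{2} + 8 F^{4}$ ($D{\left(F \right)} = -16 + 8 \left(\left(F^{2} + F^{3} F\right) + 12\right) = -16 + 8 \left(\left(F^{2} + F^{4}\right) + 12\right) = -16 + 8 \left(12 + F^{2} + F^{4}\right) = -16 + \left(96 + 8 F^{2} + 8 F^{4}\right) = 80 + 8 F^{2} + 8 F^{4}$)
$c{\left(5,6 \right)} S{\left(3 \right)} D{\left(v{\left(5 \right)} \right)} = 4 \cdot 3 \left(80 + 8 \left(7 + 5\right)^{2} + 8 \left(7 + 5\right)^{4}\right) = 12 \left(80 + 8 \cdot 12^{2} + 8 \cdot 12^{4}\right) = 12 \left(80 + 8 \cdot 144 + 8 \cdot 20736\right) = 12 \left(80 + 1152 + 165888\right) = 12 \cdot 167120 = 2005440$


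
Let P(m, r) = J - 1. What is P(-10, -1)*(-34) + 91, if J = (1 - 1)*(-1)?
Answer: 125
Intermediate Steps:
J = 0 (J = 0*(-1) = 0)
P(m, r) = -1 (P(m, r) = 0 - 1 = -1)
P(-10, -1)*(-34) + 91 = -1*(-34) + 91 = 34 + 91 = 125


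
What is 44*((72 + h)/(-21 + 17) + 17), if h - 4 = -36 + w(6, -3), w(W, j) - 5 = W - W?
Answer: 253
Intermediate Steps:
w(W, j) = 5 (w(W, j) = 5 + (W - W) = 5 + 0 = 5)
h = -27 (h = 4 + (-36 + 5) = 4 - 31 = -27)
44*((72 + h)/(-21 + 17) + 17) = 44*((72 - 27)/(-21 + 17) + 17) = 44*(45/(-4) + 17) = 44*(45*(-¼) + 17) = 44*(-45/4 + 17) = 44*(23/4) = 253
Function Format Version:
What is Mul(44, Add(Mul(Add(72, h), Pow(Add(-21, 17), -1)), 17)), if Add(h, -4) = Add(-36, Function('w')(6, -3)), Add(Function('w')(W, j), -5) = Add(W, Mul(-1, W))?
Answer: 253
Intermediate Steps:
Function('w')(W, j) = 5 (Function('w')(W, j) = Add(5, Add(W, Mul(-1, W))) = Add(5, 0) = 5)
h = -27 (h = Add(4, Add(-36, 5)) = Add(4, -31) = -27)
Mul(44, Add(Mul(Add(72, h), Pow(Add(-21, 17), -1)), 17)) = Mul(44, Add(Mul(Add(72, -27), Pow(Add(-21, 17), -1)), 17)) = Mul(44, Add(Mul(45, Pow(-4, -1)), 17)) = Mul(44, Add(Mul(45, Rational(-1, 4)), 17)) = Mul(44, Add(Rational(-45, 4), 17)) = Mul(44, Rational(23, 4)) = 253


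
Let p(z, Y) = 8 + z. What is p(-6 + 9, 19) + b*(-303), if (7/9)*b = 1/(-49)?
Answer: 6500/343 ≈ 18.950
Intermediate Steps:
b = -9/343 (b = (9/7)/(-49) = (9/7)*(-1/49) = -9/343 ≈ -0.026239)
p(-6 + 9, 19) + b*(-303) = (8 + (-6 + 9)) - 9/343*(-303) = (8 + 3) + 2727/343 = 11 + 2727/343 = 6500/343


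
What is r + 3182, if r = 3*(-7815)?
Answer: -20263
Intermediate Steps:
r = -23445
r + 3182 = -23445 + 3182 = -20263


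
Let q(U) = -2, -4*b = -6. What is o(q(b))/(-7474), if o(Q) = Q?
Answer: 1/3737 ≈ 0.00026759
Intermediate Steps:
b = 3/2 (b = -¼*(-6) = 3/2 ≈ 1.5000)
o(q(b))/(-7474) = -2/(-7474) = -2*(-1/7474) = 1/3737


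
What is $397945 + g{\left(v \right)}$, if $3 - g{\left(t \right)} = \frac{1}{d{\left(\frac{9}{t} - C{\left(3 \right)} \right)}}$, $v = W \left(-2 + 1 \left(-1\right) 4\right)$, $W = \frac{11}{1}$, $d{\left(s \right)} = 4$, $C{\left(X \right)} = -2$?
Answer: $\frac{1591791}{4} \approx 3.9795 \cdot 10^{5}$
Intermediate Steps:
$W = 11$ ($W = 11 \cdot 1 = 11$)
$v = -66$ ($v = 11 \left(-2 + 1 \left(-1\right) 4\right) = 11 \left(-2 - 4\right) = 11 \left(-6\right) = -66$)
$g{\left(t \right)} = \frac{11}{4}$ ($g{\left(t \right)} = 3 - \frac{1}{4} = \frac{11}{4}$)
$397945 + g{\left(v \right)} = 397945 + \frac{11}{4} = \frac{1591791}{4}$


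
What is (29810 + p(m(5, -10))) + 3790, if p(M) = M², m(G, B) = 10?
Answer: 33700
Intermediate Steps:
(29810 + p(m(5, -10))) + 3790 = (29810 + 10²) + 3790 = (29810 + 100) + 3790 = 29910 + 3790 = 33700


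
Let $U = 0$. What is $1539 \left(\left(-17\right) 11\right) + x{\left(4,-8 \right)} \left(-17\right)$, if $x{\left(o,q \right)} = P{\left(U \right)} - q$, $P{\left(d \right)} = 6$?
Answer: $-288031$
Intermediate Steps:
$x{\left(o,q \right)} = 6 - q$
$1539 \left(\left(-17\right) 11\right) + x{\left(4,-8 \right)} \left(-17\right) = 1539 \left(\left(-17\right) 11\right) + \left(6 - -8\right) \left(-17\right) = 1539 \left(-187\right) + \left(6 + 8\right) \left(-17\right) = -287793 + 14 \left(-17\right) = -287793 - 238 = -288031$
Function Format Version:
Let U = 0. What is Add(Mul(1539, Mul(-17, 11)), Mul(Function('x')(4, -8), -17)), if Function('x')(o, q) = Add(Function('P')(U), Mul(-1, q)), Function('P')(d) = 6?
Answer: -288031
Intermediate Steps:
Function('x')(o, q) = Add(6, Mul(-1, q))
Add(Mul(1539, Mul(-17, 11)), Mul(Function('x')(4, -8), -17)) = Add(Mul(1539, Mul(-17, 11)), Mul(Add(6, Mul(-1, -8)), -17)) = Add(Mul(1539, -187), Mul(Add(6, 8), -17)) = Add(-287793, Mul(14, -17)) = Add(-287793, -238) = -288031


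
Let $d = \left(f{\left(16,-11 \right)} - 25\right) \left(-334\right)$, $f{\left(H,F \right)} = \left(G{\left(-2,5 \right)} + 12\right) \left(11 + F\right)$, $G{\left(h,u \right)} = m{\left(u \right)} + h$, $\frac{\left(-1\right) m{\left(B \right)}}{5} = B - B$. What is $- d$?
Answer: $-8350$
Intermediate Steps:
$m{\left(B \right)} = 0$ ($m{\left(B \right)} = - 5 \left(B - B\right) = \left(-5\right) 0 = 0$)
$G{\left(h,u \right)} = h$ ($G{\left(h,u \right)} = 0 + h = h$)
$f{\left(H,F \right)} = 110 + 10 F$ ($f{\left(H,F \right)} = \left(-2 + 12\right) \left(11 + F\right) = 10 \left(11 + F\right) = 110 + 10 F$)
$d = 8350$ ($d = \left(\left(110 + 10 \left(-11\right)\right) - 25\right) \left(-334\right) = \left(\left(110 - 110\right) - 25\right) \left(-334\right) = \left(0 - 25\right) \left(-334\right) = \left(-25\right) \left(-334\right) = 8350$)
$- d = \left(-1\right) 8350 = -8350$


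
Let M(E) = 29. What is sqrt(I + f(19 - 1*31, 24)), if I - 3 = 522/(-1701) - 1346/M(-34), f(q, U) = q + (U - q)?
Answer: I*sqrt(65826201)/1827 ≈ 4.4408*I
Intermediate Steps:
f(q, U) = U
I = -239633/5481 (I = 3 + (522/(-1701) - 1346/29) = 3 + (522*(-1/1701) - 1346*1/29) = 3 + (-58/189 - 1346/29) = 3 - 256076/5481 = -239633/5481 ≈ -43.721)
sqrt(I + f(19 - 1*31, 24)) = sqrt(-239633/5481 + 24) = sqrt(-108089/5481) = I*sqrt(65826201)/1827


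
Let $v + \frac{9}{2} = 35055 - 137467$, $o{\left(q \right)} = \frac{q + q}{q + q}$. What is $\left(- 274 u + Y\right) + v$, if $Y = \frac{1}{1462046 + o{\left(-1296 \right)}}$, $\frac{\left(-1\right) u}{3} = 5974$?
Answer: $\frac{14059662397883}{2924094} \approx 4.8082 \cdot 10^{6}$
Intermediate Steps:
$u = -17922$ ($u = \left(-3\right) 5974 = -17922$)
$o{\left(q \right)} = 1$ ($o{\left(q \right)} = \frac{2 q}{2 q} = 2 q \frac{1}{2 q} = 1$)
$v = - \frac{204833}{2}$ ($v = - \frac{9}{2} + \left(35055 - 137467\right) = - \frac{9}{2} - 102412 = - \frac{204833}{2} \approx -1.0242 \cdot 10^{5}$)
$Y = \frac{1}{1462047}$ ($Y = \frac{1}{1462046 + 1} = \frac{1}{1462047} \approx 6.8397 \cdot 10^{-7}$)
$\left(- 274 u + Y\right) + v = \left(\left(-274\right) \left(-17922\right) + \frac{1}{1462047}\right) - \frac{204833}{2} = \left(4910628 + \frac{1}{1462047}\right) - \frac{204833}{2} = \frac{7179568935517}{1462047} - \frac{204833}{2} = \frac{14059662397883}{2924094}$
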